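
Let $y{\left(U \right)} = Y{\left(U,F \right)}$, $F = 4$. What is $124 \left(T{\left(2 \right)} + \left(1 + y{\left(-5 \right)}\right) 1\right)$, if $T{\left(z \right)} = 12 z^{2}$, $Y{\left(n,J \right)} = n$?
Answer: $5456$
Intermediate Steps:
$y{\left(U \right)} = U$
$124 \left(T{\left(2 \right)} + \left(1 + y{\left(-5 \right)}\right) 1\right) = 124 \left(12 \cdot 2^{2} + \left(1 - 5\right) 1\right) = 124 \left(12 \cdot 4 - 4\right) = 124 \left(48 - 4\right) = 124 \cdot 44 = 5456$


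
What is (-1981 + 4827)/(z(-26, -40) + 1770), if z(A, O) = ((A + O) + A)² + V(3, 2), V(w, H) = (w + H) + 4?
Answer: 2846/10243 ≈ 0.27785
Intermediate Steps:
V(w, H) = 4 + H + w (V(w, H) = (H + w) + 4 = 4 + H + w)
z(A, O) = 9 + (O + 2*A)² (z(A, O) = ((A + O) + A)² + (4 + 2 + 3) = (O + 2*A)² + 9 = 9 + (O + 2*A)²)
(-1981 + 4827)/(z(-26, -40) + 1770) = (-1981 + 4827)/((9 + (-40 + 2*(-26))²) + 1770) = 2846/((9 + (-40 - 52)²) + 1770) = 2846/((9 + (-92)²) + 1770) = 2846/((9 + 8464) + 1770) = 2846/(8473 + 1770) = 2846/10243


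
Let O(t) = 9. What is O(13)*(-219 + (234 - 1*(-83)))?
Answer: 882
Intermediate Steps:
O(13)*(-219 + (234 - 1*(-83))) = 9*(-219 + (234 - 1*(-83))) = 9*(-219 + (234 + 83)) = 9*(-219 + 317) = 9*98 = 882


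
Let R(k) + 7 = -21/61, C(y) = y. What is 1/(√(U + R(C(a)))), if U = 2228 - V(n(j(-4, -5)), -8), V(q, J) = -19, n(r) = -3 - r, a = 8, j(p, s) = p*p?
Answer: √8333759/136619 ≈ 0.021130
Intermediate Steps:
j(p, s) = p²
U = 2247 (U = 2228 - 1*(-19) = 2228 + 19 = 2247)
R(k) = -448/61 (R(k) = -7 - 21/61 = -448/61)
1/(√(U + R(C(a)))) = 1/(√(2247 - 448/61)) = 1/(√(136619/61)) = 1/(√8333759/61) = √8333759/136619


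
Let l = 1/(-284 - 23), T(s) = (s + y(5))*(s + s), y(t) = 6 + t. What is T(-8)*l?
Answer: 48/307 ≈ 0.15635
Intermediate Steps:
T(s) = 2*s*(11 + s) (T(s) = (s + (6 + 5))*(s + s) = (s + 11)*(2*s) = (11 + s)*(2*s) = 2*s*(11 + s))
l = -1/307 (l = 1/(-307) = -1/307 ≈ -0.0032573)
T(-8)*l = (2*(-8)*(11 - 8))*(-1/307) = (2*(-8)*3)*(-1/307) = -48*(-1/307) = 48/307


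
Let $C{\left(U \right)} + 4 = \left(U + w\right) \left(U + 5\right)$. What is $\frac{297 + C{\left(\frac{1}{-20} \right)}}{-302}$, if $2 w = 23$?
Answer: $- \frac{139871}{120800} \approx -1.1579$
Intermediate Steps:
$w = \frac{23}{2}$ ($w = \frac{1}{2} \cdot 23 = \frac{23}{2} \approx 11.5$)
$C{\left(U \right)} = -4 + \left(5 + U\right) \left(\frac{23}{2} + U\right)$ ($C{\left(U \right)} = -4 + \left(U + \frac{23}{2}\right) \left(U + 5\right) = -4 + \left(\frac{23}{2} + U\right) \left(5 + U\right) = -4 + \left(5 + U\right) \left(\frac{23}{2} + U\right)$)
$\frac{297 + C{\left(\frac{1}{-20} \right)}}{-302} = \frac{297 + \left(\frac{107}{2} + \left(\frac{1}{-20}\right)^{2} + \frac{33}{2 \left(-20\right)}\right)}{-302} = \left(297 + \left(\frac{107}{2} + \left(- \frac{1}{20}\right)^{2} + \frac{33}{2} \left(- \frac{1}{20}\right)\right)\right) \left(- \frac{1}{302}\right) = \left(297 + \left(\frac{107}{2} + \frac{1}{400} - \frac{33}{40}\right)\right) \left(- \frac{1}{302}\right) = \left(297 + \frac{21071}{400}\right) \left(- \frac{1}{302}\right) = \frac{139871}{400} \left(- \frac{1}{302}\right) = - \frac{139871}{120800}$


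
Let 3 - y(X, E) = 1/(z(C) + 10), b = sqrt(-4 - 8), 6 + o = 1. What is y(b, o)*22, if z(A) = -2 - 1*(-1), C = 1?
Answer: 572/9 ≈ 63.556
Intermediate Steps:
o = -5 (o = -6 + 1 = -5)
z(A) = -1 (z(A) = -2 + 1 = -1)
b = 2*I*sqrt(3) (b = sqrt(-12) = 2*I*sqrt(3) ≈ 3.4641*I)
y(X, E) = 26/9 (y(X, E) = 3 - 1/(-1 + 10) = 3 - 1/9 = 26/9)
y(b, o)*22 = (26/9)*22 = 572/9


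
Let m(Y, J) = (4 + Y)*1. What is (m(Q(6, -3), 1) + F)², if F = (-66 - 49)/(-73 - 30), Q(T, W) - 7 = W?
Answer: 881721/10609 ≈ 83.111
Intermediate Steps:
Q(T, W) = 7 + W
m(Y, J) = 4 + Y
F = 115/103 (F = -115/(-103) = -115*(-1/103) = 115/103 ≈ 1.1165)
(m(Q(6, -3), 1) + F)² = ((4 + (7 - 3)) + 115/103)² = ((4 + 4) + 115/103)² = (8 + 115/103)² = (939/103)² = 881721/10609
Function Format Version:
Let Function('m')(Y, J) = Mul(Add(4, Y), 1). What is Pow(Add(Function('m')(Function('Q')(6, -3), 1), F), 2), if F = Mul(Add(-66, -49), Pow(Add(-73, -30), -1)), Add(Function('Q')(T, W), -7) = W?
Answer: Rational(881721, 10609) ≈ 83.111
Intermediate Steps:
Function('Q')(T, W) = Add(7, W)
Function('m')(Y, J) = Add(4, Y)
F = Rational(115, 103) (F = Mul(-115, Pow(-103, -1)) = Mul(-115, Rational(-1, 103)) = Rational(115, 103) ≈ 1.1165)
Pow(Add(Function('m')(Function('Q')(6, -3), 1), F), 2) = Pow(Add(Add(4, Add(7, -3)), Rational(115, 103)), 2) = Pow(Add(Add(4, 4), Rational(115, 103)), 2) = Pow(Add(8, Rational(115, 103)), 2) = Pow(Rational(939, 103), 2) = Rational(881721, 10609)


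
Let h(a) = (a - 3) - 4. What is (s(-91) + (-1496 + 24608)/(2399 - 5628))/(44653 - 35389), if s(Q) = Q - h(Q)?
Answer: -509/29913456 ≈ -1.7016e-5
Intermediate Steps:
h(a) = -7 + a (h(a) = (-3 + a) - 4 = -7 + a)
s(Q) = 7 (s(Q) = Q - (-7 + Q) = Q + (7 - Q) = 7)
(s(-91) + (-1496 + 24608)/(2399 - 5628))/(44653 - 35389) = (7 + (-1496 + 24608)/(2399 - 5628))/(44653 - 35389) = (7 + 23112/(-3229))/9264 = (7 + 23112*(-1/3229))*(1/9264) = (7 - 23112/3229)*(1/9264) = -509/3229*1/9264 = -509/29913456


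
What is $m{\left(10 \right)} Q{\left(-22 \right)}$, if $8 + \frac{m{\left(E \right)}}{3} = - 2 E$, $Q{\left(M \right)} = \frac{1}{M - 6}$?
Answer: $3$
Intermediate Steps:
$Q{\left(M \right)} = \frac{1}{-6 + M}$
$m{\left(E \right)} = -24 - 6 E$ ($m{\left(E \right)} = -24 + 3 \left(- 2 E\right) = -24 - 6 E$)
$m{\left(10 \right)} Q{\left(-22 \right)} = \frac{-24 - 60}{-6 - 22} = \frac{-24 - 60}{-28} = \left(-84\right) \left(- \frac{1}{28}\right) = 3$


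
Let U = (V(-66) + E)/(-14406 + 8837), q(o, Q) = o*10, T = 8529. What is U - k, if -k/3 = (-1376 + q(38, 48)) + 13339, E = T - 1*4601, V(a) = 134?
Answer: 206210439/5569 ≈ 37028.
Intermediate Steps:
q(o, Q) = 10*o
E = 3928 (E = 8529 - 1*4601 = 8529 - 4601 = 3928)
U = -4062/5569 (U = (134 + 3928)/(-14406 + 8837) = 4062/(-5569) = 4062*(-1/5569) = -4062/5569 ≈ -0.72939)
k = -37029 (k = -3*((-1376 + 10*38) + 13339) = -3*((-1376 + 380) + 13339) = -3*(-996 + 13339) = -3*12343 = -37029)
U - k = -4062/5569 - 1*(-37029) = -4062/5569 + 37029 = 206210439/5569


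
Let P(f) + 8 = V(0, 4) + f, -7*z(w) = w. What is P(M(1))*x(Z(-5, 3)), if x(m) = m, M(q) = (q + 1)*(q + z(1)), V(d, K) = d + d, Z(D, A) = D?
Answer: 220/7 ≈ 31.429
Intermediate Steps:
z(w) = -w/7
V(d, K) = 2*d
M(q) = (1 + q)*(-⅐ + q) (M(q) = (q + 1)*(q - ⅐*1) = (1 + q)*(q - ⅐) = (1 + q)*(-⅐ + q))
P(f) = -8 + f (P(f) = -8 + (2*0 + f) = -8 + (0 + f) = -8 + f)
P(M(1))*x(Z(-5, 3)) = (-8 + (-⅐ + 1² + (6/7)*1))*(-5) = (-8 + (-⅐ + 1 + 6/7))*(-5) = (-8 + 12/7)*(-5) = -44/7*(-5) = 220/7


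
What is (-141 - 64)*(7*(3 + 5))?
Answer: -11480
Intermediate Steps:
(-141 - 64)*(7*(3 + 5)) = -1435*8 = -205*56 = -11480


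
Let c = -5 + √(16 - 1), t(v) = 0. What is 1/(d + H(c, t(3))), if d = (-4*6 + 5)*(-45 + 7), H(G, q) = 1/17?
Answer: 17/12275 ≈ 0.0013849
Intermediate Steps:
c = -5 + √15 ≈ -1.1270
H(G, q) = 1/17
d = 722 (d = (-24 + 5)*(-38) = -19*(-38) = 722)
1/(d + H(c, t(3))) = 1/(722 + 1/17) = 1/(12275/17) = 17/12275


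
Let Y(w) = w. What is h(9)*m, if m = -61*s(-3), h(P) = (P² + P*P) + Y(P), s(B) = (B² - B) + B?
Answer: -93879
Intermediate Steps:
s(B) = B²
h(P) = P + 2*P² (h(P) = (P² + P*P) + P = (P² + P²) + P = 2*P² + P = P + 2*P²)
m = -549 (m = -61*(-3)² = -61*9 = -549)
h(9)*m = (9*(1 + 2*9))*(-549) = (9*(1 + 18))*(-549) = (9*19)*(-549) = 171*(-549) = -93879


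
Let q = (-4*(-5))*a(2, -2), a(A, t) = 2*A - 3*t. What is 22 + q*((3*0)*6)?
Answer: 22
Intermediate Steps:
a(A, t) = -3*t + 2*A
q = 200 (q = (-4*(-5))*(-3*(-2) + 2*2) = 20*(6 + 4) = 20*10 = 200)
22 + q*((3*0)*6) = 22 + 200*((3*0)*6) = 22 + 200*(0*6) = 22 + 200*0 = 22 + 0 = 22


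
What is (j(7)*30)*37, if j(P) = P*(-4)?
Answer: -31080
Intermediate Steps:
j(P) = -4*P
(j(7)*30)*37 = (-4*7*30)*37 = -28*30*37 = -840*37 = -31080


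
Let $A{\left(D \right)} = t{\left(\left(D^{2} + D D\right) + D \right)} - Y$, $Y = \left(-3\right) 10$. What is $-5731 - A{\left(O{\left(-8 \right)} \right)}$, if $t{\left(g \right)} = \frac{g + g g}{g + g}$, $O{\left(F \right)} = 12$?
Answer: $- \frac{11823}{2} \approx -5911.5$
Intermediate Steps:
$t{\left(g \right)} = \frac{g + g^{2}}{2 g}$
$Y = -30$
$A{\left(D \right)} = \frac{61}{2} + D^{2} + \frac{D}{2}$ ($A{\left(D \right)} = \left(\frac{1}{2} + \frac{\left(D^{2} + D D\right) + D}{2}\right) - -30 = \left(\frac{1}{2} + \frac{\left(D^{2} + D^{2}\right) + D}{2}\right) + 30 = \left(\frac{1}{2} + \frac{2 D^{2} + D}{2}\right) + 30 = \left(\frac{1}{2} + \frac{D + 2 D^{2}}{2}\right) + 30 = \left(\frac{1}{2} + \left(D^{2} + \frac{D}{2}\right)\right) + 30 = \left(\frac{1}{2} + D^{2} + \frac{D}{2}\right) + 30 = \frac{61}{2} + D^{2} + \frac{D}{2}$)
$-5731 - A{\left(O{\left(-8 \right)} \right)} = -5731 - \left(\frac{61}{2} + \frac{1}{2} \cdot 12 \left(1 + 2 \cdot 12\right)\right) = -5731 - \left(\frac{61}{2} + \frac{1}{2} \cdot 12 \left(1 + 24\right)\right) = -5731 - \left(\frac{61}{2} + \frac{1}{2} \cdot 12 \cdot 25\right) = -5731 - \left(\frac{61}{2} + 150\right) = -5731 - \frac{361}{2} = - \frac{11823}{2}$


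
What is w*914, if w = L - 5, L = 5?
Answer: 0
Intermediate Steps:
w = 0 (w = 5 - 5 = 0)
w*914 = 0*914 = 0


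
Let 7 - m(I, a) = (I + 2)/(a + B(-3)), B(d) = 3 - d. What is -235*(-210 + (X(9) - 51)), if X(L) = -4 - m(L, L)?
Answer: 191243/3 ≈ 63748.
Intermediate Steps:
m(I, a) = 7 - (2 + I)/(6 + a) (m(I, a) = 7 - (I + 2)/(a + (3 - 1*(-3))) = 7 - (2 + I)/(a + (3 + 3)) = 7 - (2 + I)/(a + 6) = 7 - (2 + I)/(6 + a))
X(L) = -4 - (40 + 6*L)/(6 + L) (X(L) = -4 - (40 - L + 7*L)/(6 + L) = -4 - (40 + 6*L)/(6 + L))
-235*(-210 + (X(9) - 51)) = -235*(-210 + (2*(-32 - 5*9)/(6 + 9) - 51)) = -235*(-210 + (2*(-32 - 45)/15 - 51)) = -235*(-210 + (2*(1/15)*(-77) - 51)) = -235*(-210 + (-154/15 - 51)) = -235*(-210 - 919/15) = -235*(-4069/15) = 191243/3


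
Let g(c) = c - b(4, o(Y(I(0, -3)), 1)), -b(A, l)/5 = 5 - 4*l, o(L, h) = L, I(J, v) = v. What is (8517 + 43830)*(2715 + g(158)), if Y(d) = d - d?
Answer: 151701606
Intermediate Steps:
Y(d) = 0
b(A, l) = -25 + 20*l (b(A, l) = -5*(5 - 4*l) = -25 + 20*l)
g(c) = 25 + c (g(c) = c - (-25 + 20*0) = c - (-25 + 0) = c - 1*(-25) = c + 25 = 25 + c)
(8517 + 43830)*(2715 + g(158)) = (8517 + 43830)*(2715 + (25 + 158)) = 52347*(2715 + 183) = 52347*2898 = 151701606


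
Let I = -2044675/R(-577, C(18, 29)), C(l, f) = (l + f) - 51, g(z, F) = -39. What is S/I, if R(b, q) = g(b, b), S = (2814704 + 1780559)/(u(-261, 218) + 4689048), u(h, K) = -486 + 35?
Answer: 179215257/9586657070975 ≈ 1.8694e-5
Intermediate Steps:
C(l, f) = -51 + f + l (C(l, f) = (f + l) - 51 = -51 + f + l)
u(h, K) = -451
S = 4595263/4688597 (S = (2814704 + 1780559)/(-451 + 4689048) = 4595263/4688597 ≈ 0.98009)
R(b, q) = -39
I = 2044675/39 (I = -2044675/(-39) = -2044675*(-1/39) = 2044675/39 ≈ 52428.)
S/I = 4595263/(4688597*(2044675/39)) = (4595263/4688597)*(39/2044675) = 179215257/9586657070975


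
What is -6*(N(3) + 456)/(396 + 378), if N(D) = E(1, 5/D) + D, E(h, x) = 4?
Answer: -463/129 ≈ -3.5891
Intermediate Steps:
N(D) = 4 + D
-6*(N(3) + 456)/(396 + 378) = -6*((4 + 3) + 456)/(396 + 378) = -6*(7 + 456)/774 = -2778/774 = -6*463/774 = -463/129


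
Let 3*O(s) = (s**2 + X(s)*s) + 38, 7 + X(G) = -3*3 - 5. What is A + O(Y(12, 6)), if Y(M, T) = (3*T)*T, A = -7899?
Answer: -14263/3 ≈ -4754.3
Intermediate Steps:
Y(M, T) = 3*T**2
X(G) = -21 (X(G) = -7 + (-3*3 - 5) = -7 + (-9 - 5) = -7 - 14 = -21)
O(s) = 38/3 - 7*s + s**2/3 (O(s) = ((s**2 - 21*s) + 38)/3 = (38 + s**2 - 21*s)/3 = 38/3 - 7*s + s**2/3)
A + O(Y(12, 6)) = -7899 + (38/3 - 21*6**2 + (3*6**2)**2/3) = -7899 + (38/3 - 21*36 + (3*36)**2/3) = -7899 + (38/3 - 7*108 + (1/3)*108**2) = -7899 + (38/3 - 756 + (1/3)*11664) = -7899 + (38/3 - 756 + 3888) = -7899 + 9434/3 = -14263/3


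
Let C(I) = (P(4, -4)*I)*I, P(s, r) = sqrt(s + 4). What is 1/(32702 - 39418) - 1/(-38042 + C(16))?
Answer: -297794851/2428958050204 + 128*sqrt(2)/361667369 ≈ -0.00012210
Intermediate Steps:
P(s, r) = sqrt(4 + s)
C(I) = 2*sqrt(2)*I**2 (C(I) = (sqrt(4 + 4)*I)*I = (sqrt(8)*I)*I = ((2*sqrt(2))*I)*I = (2*I*sqrt(2))*I = 2*sqrt(2)*I**2)
1/(32702 - 39418) - 1/(-38042 + C(16)) = 1/(32702 - 39418) - 1/(-38042 + 2*sqrt(2)*16**2) = 1/(-6716) - 1/(-38042 + 2*sqrt(2)*256) = -1/6716 - 1/(-38042 + 512*sqrt(2))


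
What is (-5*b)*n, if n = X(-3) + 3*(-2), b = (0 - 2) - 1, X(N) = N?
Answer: -135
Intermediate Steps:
b = -3 (b = -2 - 1 = -3)
n = -9 (n = -3 + 3*(-2) = -3 - 6 = -9)
(-5*b)*n = -5*(-3)*(-9) = 15*(-9) = -135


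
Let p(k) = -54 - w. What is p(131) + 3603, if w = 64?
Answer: 3485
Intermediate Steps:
p(k) = -118 (p(k) = -54 - 1*64 = -54 - 64 = -118)
p(131) + 3603 = -118 + 3603 = 3485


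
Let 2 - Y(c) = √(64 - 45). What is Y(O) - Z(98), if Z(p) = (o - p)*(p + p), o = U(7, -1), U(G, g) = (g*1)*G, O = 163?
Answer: 20582 - √19 ≈ 20578.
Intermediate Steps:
Y(c) = 2 - √19 (Y(c) = 2 - √(64 - 45) = 2 - √19)
U(G, g) = G*g (U(G, g) = g*G = G*g)
o = -7 (o = 7*(-1) = -7)
Z(p) = 2*p*(-7 - p) (Z(p) = (-7 - p)*(p + p) = (-7 - p)*(2*p) = 2*p*(-7 - p))
Y(O) - Z(98) = (2 - √19) - (-2)*98*(7 + 98) = (2 - √19) - (-2)*98*105 = (2 - √19) - 1*(-20580) = (2 - √19) + 20580 = 20582 - √19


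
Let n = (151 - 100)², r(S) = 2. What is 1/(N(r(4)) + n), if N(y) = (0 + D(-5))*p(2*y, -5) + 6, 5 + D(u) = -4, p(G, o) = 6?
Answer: 1/2553 ≈ 0.00039170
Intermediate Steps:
D(u) = -9 (D(u) = -5 - 4 = -9)
n = 2601 (n = 51² = 2601)
N(y) = -48 (N(y) = (0 - 9)*6 + 6 = -9*6 + 6 = -54 + 6 = -48)
1/(N(r(4)) + n) = 1/(-48 + 2601) = 1/2553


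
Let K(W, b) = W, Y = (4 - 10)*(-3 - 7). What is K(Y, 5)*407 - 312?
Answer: 24108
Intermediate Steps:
Y = 60 (Y = -6*(-10) = 60)
K(Y, 5)*407 - 312 = 60*407 - 312 = 24420 - 312 = 24108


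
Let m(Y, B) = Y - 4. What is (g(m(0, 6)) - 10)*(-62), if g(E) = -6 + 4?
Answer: 744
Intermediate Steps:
m(Y, B) = -4 + Y
g(E) = -2
(g(m(0, 6)) - 10)*(-62) = (-2 - 10)*(-62) = -12*(-62) = 744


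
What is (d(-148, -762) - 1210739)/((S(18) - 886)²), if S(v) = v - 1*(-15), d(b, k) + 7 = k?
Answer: -1211508/727609 ≈ -1.6651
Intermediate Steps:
d(b, k) = -7 + k
S(v) = 15 + v (S(v) = v + 15 = 15 + v)
(d(-148, -762) - 1210739)/((S(18) - 886)²) = ((-7 - 762) - 1210739)/(((15 + 18) - 886)²) = (-769 - 1210739)/((33 - 886)²) = -1211508/((-853)²) = -1211508/727609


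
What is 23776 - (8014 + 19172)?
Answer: -3410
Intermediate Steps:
23776 - (8014 + 19172) = 23776 - 1*27186 = 23776 - 27186 = -3410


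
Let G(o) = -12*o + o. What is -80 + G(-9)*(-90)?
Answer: -8990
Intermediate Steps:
G(o) = -11*o
-80 + G(-9)*(-90) = -80 - 11*(-9)*(-90) = -80 + 99*(-90) = -80 - 8910 = -8990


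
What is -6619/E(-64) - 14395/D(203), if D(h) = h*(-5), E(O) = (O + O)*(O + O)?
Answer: 45825879/3325952 ≈ 13.778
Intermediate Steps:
E(O) = 4*O**2 (E(O) = (2*O)*(2*O) = 4*O**2)
D(h) = -5*h
-6619/E(-64) - 14395/D(203) = -6619/(4*(-64)**2) - 14395/((-5*203)) = -6619/(4*4096) - 14395/(-1015) = -6619/16384 - 14395*(-1/1015) = -6619*1/16384 + 2879/203 = -6619/16384 + 2879/203 = 45825879/3325952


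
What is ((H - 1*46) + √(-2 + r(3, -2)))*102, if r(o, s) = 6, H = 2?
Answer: -4284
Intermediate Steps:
((H - 1*46) + √(-2 + r(3, -2)))*102 = ((2 - 1*46) + √(-2 + 6))*102 = ((2 - 46) + √4)*102 = (-44 + 2)*102 = -42*102 = -4284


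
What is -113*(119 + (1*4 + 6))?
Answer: -14577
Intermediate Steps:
-113*(119 + (1*4 + 6)) = -113*(119 + (4 + 6)) = -113*(119 + 10) = -113*129 = -14577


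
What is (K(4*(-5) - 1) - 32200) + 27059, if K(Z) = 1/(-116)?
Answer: -596357/116 ≈ -5141.0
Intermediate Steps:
K(Z) = -1/116
(K(4*(-5) - 1) - 32200) + 27059 = (-1/116 - 32200) + 27059 = -3735201/116 + 27059 = -596357/116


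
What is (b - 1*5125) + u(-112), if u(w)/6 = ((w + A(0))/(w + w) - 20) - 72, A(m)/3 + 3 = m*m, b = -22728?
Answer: -3180997/112 ≈ -28402.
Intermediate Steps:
A(m) = -9 + 3*m² (A(m) = -9 + 3*(m*m) = -9 + 3*m²)
u(w) = -552 + 3*(-9 + w)/w (u(w) = 6*(((w + (-9 + 3*0²))/(w + w) - 20) - 72) = 6*(((w + (-9 + 3*0))/((2*w)) - 20) - 72) = 6*(((w + (-9 + 0))*(1/(2*w)) - 20) - 72) = 6*(((w - 9)*(1/(2*w)) - 20) - 72) = 6*(((-9 + w)*(1/(2*w)) - 20) - 72) = 6*(((-9 + w)/(2*w) - 20) - 72) = 6*((-20 + (-9 + w)/(2*w)) - 72) = 6*(-92 + (-9 + w)/(2*w)) = -552 + 3*(-9 + w)/w)
(b - 1*5125) + u(-112) = (-22728 - 1*5125) + (-549 - 27/(-112)) = (-22728 - 5125) + (-549 - 27*(-1/112)) = -27853 + (-549 + 27/112) = -27853 - 61461/112 = -3180997/112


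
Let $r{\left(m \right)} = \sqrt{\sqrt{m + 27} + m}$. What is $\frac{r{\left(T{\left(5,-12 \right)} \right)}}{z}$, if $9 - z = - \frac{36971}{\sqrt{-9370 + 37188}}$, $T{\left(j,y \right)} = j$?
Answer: $- \frac{250362 \sqrt{5 + 4 \sqrt{2}}}{1364601583} + \frac{36971 \sqrt{27818} \sqrt{5 + 4 \sqrt{2}}}{1364601583} \approx 0.014152$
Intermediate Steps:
$z = 9 + \frac{36971 \sqrt{27818}}{27818}$ ($z = 9 - - \frac{36971}{\sqrt{-9370 + 37188}} = 9 - - \frac{36971}{\sqrt{27818}} = 9 - - 36971 \frac{\sqrt{27818}}{27818} = 9 - - \frac{36971 \sqrt{27818}}{27818} = 9 + \frac{36971 \sqrt{27818}}{27818} \approx 230.67$)
$r{\left(m \right)} = \sqrt{m + \sqrt{27 + m}}$ ($r{\left(m \right)} = \sqrt{\sqrt{27 + m} + m} = \sqrt{m + \sqrt{27 + m}}$)
$\frac{r{\left(T{\left(5,-12 \right)} \right)}}{z} = \frac{\sqrt{5 + \sqrt{27 + 5}}}{9 + \frac{36971 \sqrt{27818}}{27818}} = \frac{\sqrt{5 + \sqrt{32}}}{9 + \frac{36971 \sqrt{27818}}{27818}} = \frac{\sqrt{5 + 4 \sqrt{2}}}{9 + \frac{36971 \sqrt{27818}}{27818}}$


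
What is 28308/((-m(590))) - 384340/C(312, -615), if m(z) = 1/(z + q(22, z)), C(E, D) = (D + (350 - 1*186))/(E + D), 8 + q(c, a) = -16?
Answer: -667502268/41 ≈ -1.6281e+7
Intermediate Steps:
q(c, a) = -24 (q(c, a) = -8 - 16 = -24)
C(E, D) = (164 + D)/(D + E) (C(E, D) = (D + (350 - 186))/(D + E) = (D + 164)/(D + E) = (164 + D)/(D + E))
m(z) = 1/(-24 + z) (m(z) = 1/(z - 24) = 1/(-24 + z))
28308/((-m(590))) - 384340/C(312, -615) = 28308/((-1/(-24 + 590))) - 384340*(-615 + 312)/(164 - 615) = 28308/((-1/566)) - 384340/(-451/(-303)) = 28308/((-1*1/566)) - 384340/((-1/303*(-451))) = 28308/(-1/566) - 384340/451/303 = 28308*(-566) - 384340*303/451 = -16022328 - 10586820/41 = -667502268/41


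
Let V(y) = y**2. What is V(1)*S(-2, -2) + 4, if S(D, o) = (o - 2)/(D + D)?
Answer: 5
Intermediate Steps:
S(D, o) = (-2 + o)/(2*D) (S(D, o) = (-2 + o)/((2*D)) = (-2 + o)*(1/(2*D)) = (-2 + o)/(2*D))
V(1)*S(-2, -2) + 4 = 1**2*((1/2)*(-2 - 2)/(-2)) + 4 = 1*((1/2)*(-1/2)*(-4)) + 4 = 1*1 + 4 = 1 + 4 = 5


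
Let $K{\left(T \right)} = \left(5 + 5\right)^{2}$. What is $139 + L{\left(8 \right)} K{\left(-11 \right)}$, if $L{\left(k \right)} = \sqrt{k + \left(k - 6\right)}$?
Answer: $139 + 100 \sqrt{10} \approx 455.23$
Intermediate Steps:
$K{\left(T \right)} = 100$ ($K{\left(T \right)} = 10^{2} = 100$)
$L{\left(k \right)} = \sqrt{-6 + 2 k}$ ($L{\left(k \right)} = \sqrt{k + \left(k - 6\right)} = \sqrt{k + \left(-6 + k\right)} = \sqrt{-6 + 2 k}$)
$139 + L{\left(8 \right)} K{\left(-11 \right)} = 139 + \sqrt{-6 + 2 \cdot 8} \cdot 100 = 139 + \sqrt{-6 + 16} \cdot 100 = 139 + \sqrt{10} \cdot 100 = 139 + 100 \sqrt{10}$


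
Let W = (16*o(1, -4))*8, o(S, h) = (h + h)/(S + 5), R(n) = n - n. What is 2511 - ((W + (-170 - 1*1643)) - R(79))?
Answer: 13484/3 ≈ 4494.7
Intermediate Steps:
R(n) = 0
o(S, h) = 2*h/(5 + S) (o(S, h) = (2*h)/(5 + S) = 2*h/(5 + S))
W = -512/3 (W = (16*(2*(-4)/(5 + 1)))*8 = (16*(2*(-4)/6))*8 = (16*(2*(-4)*(⅙)))*8 = (16*(-4/3))*8 = -64/3*8 = -512/3 ≈ -170.67)
2511 - ((W + (-170 - 1*1643)) - R(79)) = 2511 - ((-512/3 + (-170 - 1*1643)) - 1*0) = 2511 - ((-512/3 + (-170 - 1643)) + 0) = 2511 - ((-512/3 - 1813) + 0) = 2511 - (-5951/3 + 0) = 2511 - 1*(-5951/3) = 2511 + 5951/3 = 13484/3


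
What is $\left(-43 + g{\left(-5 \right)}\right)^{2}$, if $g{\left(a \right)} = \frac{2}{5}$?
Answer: $\frac{45369}{25} \approx 1814.8$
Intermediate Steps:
$g{\left(a \right)} = \frac{2}{5}$ ($g{\left(a \right)} = 2 \cdot \frac{1}{5} = \frac{2}{5}$)
$\left(-43 + g{\left(-5 \right)}\right)^{2} = \left(-43 + \frac{2}{5}\right)^{2} = \left(- \frac{213}{5}\right)^{2} = \frac{45369}{25}$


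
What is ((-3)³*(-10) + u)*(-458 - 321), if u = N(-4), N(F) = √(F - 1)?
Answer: -210330 - 779*I*√5 ≈ -2.1033e+5 - 1741.9*I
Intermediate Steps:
N(F) = √(-1 + F)
u = I*√5 (u = √(-1 - 4) = √(-5) = I*√5 ≈ 2.2361*I)
((-3)³*(-10) + u)*(-458 - 321) = ((-3)³*(-10) + I*√5)*(-458 - 321) = (-27*(-10) + I*√5)*(-779) = (270 + I*√5)*(-779) = -210330 - 779*I*√5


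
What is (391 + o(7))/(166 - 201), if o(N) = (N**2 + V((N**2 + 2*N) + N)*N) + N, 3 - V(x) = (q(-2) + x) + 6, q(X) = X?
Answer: 10/7 ≈ 1.4286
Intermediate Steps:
V(x) = -1 - x (V(x) = 3 - ((-2 + x) + 6) = 3 - (4 + x) = 3 + (-4 - x) = -1 - x)
o(N) = N + N**2 + N*(-1 - N**2 - 3*N) (o(N) = (N**2 + (-1 - ((N**2 + 2*N) + N))*N) + N = (N**2 + (-1 - (N**2 + 3*N))*N) + N = (N**2 + (-1 + (-N**2 - 3*N))*N) + N = (N**2 + (-1 - N**2 - 3*N)*N) + N = (N**2 + N*(-1 - N**2 - 3*N)) + N = N + N**2 + N*(-1 - N**2 - 3*N))
(391 + o(7))/(166 - 201) = (391 - 1*7**2*(2 + 7))/(166 - 201) = (391 - 1*49*9)/(-35) = (391 - 441)*(-1/35) = -50*(-1/35) = 10/7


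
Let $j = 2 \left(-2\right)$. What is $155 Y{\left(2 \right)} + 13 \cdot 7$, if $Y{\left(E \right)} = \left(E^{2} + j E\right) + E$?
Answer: $-219$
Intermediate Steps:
$j = -4$
$Y{\left(E \right)} = E^{2} - 3 E$ ($Y{\left(E \right)} = \left(E^{2} - 4 E\right) + E = E^{2} - 3 E$)
$155 Y{\left(2 \right)} + 13 \cdot 7 = 155 \cdot 2 \left(-3 + 2\right) + 13 \cdot 7 = 155 \cdot 2 \left(-1\right) + 91 = 155 \left(-2\right) + 91 = -310 + 91 = -219$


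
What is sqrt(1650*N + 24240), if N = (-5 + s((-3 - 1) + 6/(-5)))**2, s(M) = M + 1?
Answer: 2*sqrt(40974) ≈ 404.84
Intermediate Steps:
s(M) = 1 + M
N = 2116/25 (N = (-5 + (1 + ((-3 - 1) + 6/(-5))))**2 = (-5 + (1 + (-4 + 6*(-1/5))))**2 = (-5 + (1 + (-4 - 6/5)))**2 = (-5 + (1 - 26/5))**2 = (-5 - 21/5)**2 = (-46/5)**2 = 2116/25 ≈ 84.640)
sqrt(1650*N + 24240) = sqrt(1650*(2116/25) + 24240) = sqrt(139656 + 24240) = sqrt(163896) = 2*sqrt(40974)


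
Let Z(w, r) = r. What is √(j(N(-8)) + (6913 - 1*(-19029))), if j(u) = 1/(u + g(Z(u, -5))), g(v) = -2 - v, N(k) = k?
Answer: √648545/5 ≈ 161.06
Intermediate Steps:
j(u) = 1/(3 + u) (j(u) = 1/(u + (-2 - 1*(-5))) = 1/(u + (-2 + 5)) = 1/(u + 3) = 1/(3 + u))
√(j(N(-8)) + (6913 - 1*(-19029))) = √(1/(3 - 8) + (6913 - 1*(-19029))) = √(1/(-5) + (6913 + 19029)) = √(-⅕ + 25942) = √(129709/5) = √648545/5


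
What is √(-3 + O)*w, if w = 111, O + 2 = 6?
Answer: 111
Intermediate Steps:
O = 4 (O = -2 + 6 = 4)
√(-3 + O)*w = √(-3 + 4)*111 = √1*111 = 1*111 = 111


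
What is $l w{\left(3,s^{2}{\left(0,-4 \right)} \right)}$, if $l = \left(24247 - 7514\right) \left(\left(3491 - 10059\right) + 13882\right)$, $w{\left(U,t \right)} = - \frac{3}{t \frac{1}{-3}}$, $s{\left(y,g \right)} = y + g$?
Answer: $\frac{550733229}{8} \approx 6.8842 \cdot 10^{7}$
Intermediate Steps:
$s{\left(y,g \right)} = g + y$
$w{\left(U,t \right)} = \frac{9}{t}$ ($w{\left(U,t \right)} = - \frac{3}{t \left(- \frac{1}{3}\right)} = - \frac{3}{\left(- \frac{1}{3}\right) t} = - 3 \left(- \frac{3}{t}\right) = \frac{9}{t}$)
$l = 122385162$ ($l = 16733 \left(\left(3491 - 10059\right) + 13882\right) = 16733 \left(-6568 + 13882\right) = 16733 \cdot 7314 = 122385162$)
$l w{\left(3,s^{2}{\left(0,-4 \right)} \right)} = 122385162 \frac{9}{\left(-4 + 0\right)^{2}} = 122385162 \frac{9}{\left(-4\right)^{2}} = 122385162 \cdot \frac{9}{16} = \frac{550733229}{8}$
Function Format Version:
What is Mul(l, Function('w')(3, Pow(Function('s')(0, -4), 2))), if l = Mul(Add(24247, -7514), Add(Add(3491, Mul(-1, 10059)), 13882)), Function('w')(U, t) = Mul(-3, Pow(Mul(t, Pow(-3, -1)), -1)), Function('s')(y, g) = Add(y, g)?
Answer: Rational(550733229, 8) ≈ 6.8842e+7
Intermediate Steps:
Function('s')(y, g) = Add(g, y)
Function('w')(U, t) = Mul(9, Pow(t, -1)) (Function('w')(U, t) = Mul(-3, Pow(Mul(t, Rational(-1, 3)), -1)) = Mul(-3, Pow(Mul(Rational(-1, 3), t), -1)) = Mul(-3, Mul(-3, Pow(t, -1))) = Mul(9, Pow(t, -1)))
l = 122385162 (l = Mul(16733, Add(Add(3491, -10059), 13882)) = Mul(16733, Add(-6568, 13882)) = Mul(16733, 7314) = 122385162)
Mul(l, Function('w')(3, Pow(Function('s')(0, -4), 2))) = Mul(122385162, Mul(9, Pow(Pow(Add(-4, 0), 2), -1))) = Mul(122385162, Mul(9, Pow(Pow(-4, 2), -1))) = Mul(122385162, Mul(9, Pow(16, -1))) = Mul(122385162, Mul(9, Rational(1, 16))) = Mul(122385162, Rational(9, 16)) = Rational(550733229, 8)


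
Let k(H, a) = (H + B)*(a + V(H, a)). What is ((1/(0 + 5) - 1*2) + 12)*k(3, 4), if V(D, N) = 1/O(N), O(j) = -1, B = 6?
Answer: 1377/5 ≈ 275.40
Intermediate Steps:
V(D, N) = -1 (V(D, N) = 1/(-1) = 1*(-1) = -1)
k(H, a) = (-1 + a)*(6 + H) (k(H, a) = (H + 6)*(a - 1) = (6 + H)*(-1 + a) = (-1 + a)*(6 + H))
((1/(0 + 5) - 1*2) + 12)*k(3, 4) = ((1/(0 + 5) - 1*2) + 12)*(-6 - 1*3 + 6*4 + 3*4) = ((1/5 - 2) + 12)*(-6 - 3 + 24 + 12) = ((⅕ - 2) + 12)*27 = (-9/5 + 12)*27 = (51/5)*27 = 1377/5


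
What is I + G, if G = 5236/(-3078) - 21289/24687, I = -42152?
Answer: -177954520097/4221477 ≈ -42155.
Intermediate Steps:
G = -10821593/4221477 (G = 5236*(-1/3078) - 21289*1/24687 = -2618/1539 - 21289/24687 = -10821593/4221477 ≈ -2.5635)
I + G = -42152 - 10821593/4221477 = -177954520097/4221477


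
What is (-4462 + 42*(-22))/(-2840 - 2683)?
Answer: 5386/5523 ≈ 0.97519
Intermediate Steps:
(-4462 + 42*(-22))/(-2840 - 2683) = (-4462 - 924)/(-5523) = -5386*(-1/5523) = 5386/5523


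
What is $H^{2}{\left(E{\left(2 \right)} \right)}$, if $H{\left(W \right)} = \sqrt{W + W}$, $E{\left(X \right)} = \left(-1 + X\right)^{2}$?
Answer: $2$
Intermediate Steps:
$H{\left(W \right)} = \sqrt{2} \sqrt{W}$ ($H{\left(W \right)} = \sqrt{2 W} = \sqrt{2} \sqrt{W}$)
$H^{2}{\left(E{\left(2 \right)} \right)} = \left(\sqrt{2} \sqrt{\left(-1 + 2\right)^{2}}\right)^{2} = \left(\sqrt{2} \sqrt{1^{2}}\right)^{2} = \left(\sqrt{2} \sqrt{1}\right)^{2} = \left(\sqrt{2} \cdot 1\right)^{2} = \left(\sqrt{2}\right)^{2} = 2$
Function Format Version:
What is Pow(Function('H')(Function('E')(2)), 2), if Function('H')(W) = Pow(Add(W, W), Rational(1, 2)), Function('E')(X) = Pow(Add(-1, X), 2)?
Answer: 2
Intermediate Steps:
Function('H')(W) = Mul(Pow(2, Rational(1, 2)), Pow(W, Rational(1, 2))) (Function('H')(W) = Pow(Mul(2, W), Rational(1, 2)) = Mul(Pow(2, Rational(1, 2)), Pow(W, Rational(1, 2))))
Pow(Function('H')(Function('E')(2)), 2) = Pow(Mul(Pow(2, Rational(1, 2)), Pow(Pow(Add(-1, 2), 2), Rational(1, 2))), 2) = Pow(Mul(Pow(2, Rational(1, 2)), Pow(Pow(1, 2), Rational(1, 2))), 2) = Pow(Mul(Pow(2, Rational(1, 2)), Pow(1, Rational(1, 2))), 2) = Pow(Mul(Pow(2, Rational(1, 2)), 1), 2) = Pow(Pow(2, Rational(1, 2)), 2) = 2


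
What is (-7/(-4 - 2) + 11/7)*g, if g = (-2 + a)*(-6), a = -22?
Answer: 2760/7 ≈ 394.29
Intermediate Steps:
g = 144 (g = (-2 - 22)*(-6) = -24*(-6) = 144)
(-7/(-4 - 2) + 11/7)*g = (-7/(-4 - 2) + 11/7)*144 = (-7/(-6) + 11*(1/7))*144 = (-7*(-1/6) + 11/7)*144 = (7/6 + 11/7)*144 = (115/42)*144 = 2760/7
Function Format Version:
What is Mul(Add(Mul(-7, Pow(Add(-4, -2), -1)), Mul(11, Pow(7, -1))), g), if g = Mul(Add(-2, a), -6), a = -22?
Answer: Rational(2760, 7) ≈ 394.29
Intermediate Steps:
g = 144 (g = Mul(Add(-2, -22), -6) = Mul(-24, -6) = 144)
Mul(Add(Mul(-7, Pow(Add(-4, -2), -1)), Mul(11, Pow(7, -1))), g) = Mul(Add(Mul(-7, Pow(Add(-4, -2), -1)), Mul(11, Pow(7, -1))), 144) = Mul(Add(Mul(-7, Pow(-6, -1)), Mul(11, Rational(1, 7))), 144) = Mul(Add(Mul(-7, Rational(-1, 6)), Rational(11, 7)), 144) = Mul(Add(Rational(7, 6), Rational(11, 7)), 144) = Mul(Rational(115, 42), 144) = Rational(2760, 7)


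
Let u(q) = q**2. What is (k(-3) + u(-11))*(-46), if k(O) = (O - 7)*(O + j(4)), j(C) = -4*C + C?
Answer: -12466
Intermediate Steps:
j(C) = -3*C
k(O) = (-12 + O)*(-7 + O) (k(O) = (O - 7)*(O - 3*4) = (-7 + O)*(O - 12) = (-7 + O)*(-12 + O) = (-12 + O)*(-7 + O))
(k(-3) + u(-11))*(-46) = ((84 + (-3)**2 - 19*(-3)) + (-11)**2)*(-46) = ((84 + 9 + 57) + 121)*(-46) = (150 + 121)*(-46) = 271*(-46) = -12466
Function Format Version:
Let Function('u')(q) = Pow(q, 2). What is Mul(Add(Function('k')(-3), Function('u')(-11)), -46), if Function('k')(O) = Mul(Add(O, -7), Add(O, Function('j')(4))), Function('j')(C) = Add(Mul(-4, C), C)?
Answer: -12466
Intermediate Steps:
Function('j')(C) = Mul(-3, C)
Function('k')(O) = Mul(Add(-12, O), Add(-7, O)) (Function('k')(O) = Mul(Add(O, -7), Add(O, Mul(-3, 4))) = Mul(Add(-7, O), Add(O, -12)) = Mul(Add(-7, O), Add(-12, O)) = Mul(Add(-12, O), Add(-7, O)))
Mul(Add(Function('k')(-3), Function('u')(-11)), -46) = Mul(Add(Add(84, Pow(-3, 2), Mul(-19, -3)), Pow(-11, 2)), -46) = Mul(Add(Add(84, 9, 57), 121), -46) = Mul(Add(150, 121), -46) = Mul(271, -46) = -12466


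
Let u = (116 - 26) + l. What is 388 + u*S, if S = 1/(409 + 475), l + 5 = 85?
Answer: 10093/26 ≈ 388.19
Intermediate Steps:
l = 80 (l = -5 + 85 = 80)
S = 1/884 ≈ 0.0011312
u = 170 (u = (116 - 26) + 80 = 90 + 80 = 170)
388 + u*S = 388 + 170*(1/884) = 388 + 5/26 = 10093/26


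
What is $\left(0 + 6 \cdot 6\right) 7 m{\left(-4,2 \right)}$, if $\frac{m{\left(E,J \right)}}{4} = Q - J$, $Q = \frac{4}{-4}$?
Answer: $-3024$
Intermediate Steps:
$Q = -1$ ($Q = 4 \left(- \frac{1}{4}\right) = -1$)
$m{\left(E,J \right)} = -4 - 4 J$ ($m{\left(E,J \right)} = 4 \left(-1 - J\right) = -4 - 4 J$)
$\left(0 + 6 \cdot 6\right) 7 m{\left(-4,2 \right)} = \left(0 + 6 \cdot 6\right) 7 \left(-4 - 8\right) = \left(0 + 36\right) 7 \left(-4 - 8\right) = 36 \cdot 7 \left(-12\right) = 252 \left(-12\right) = -3024$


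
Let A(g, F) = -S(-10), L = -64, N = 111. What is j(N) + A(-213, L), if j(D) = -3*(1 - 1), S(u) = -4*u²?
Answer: 400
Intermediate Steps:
A(g, F) = 400 (A(g, F) = -(-4)*(-10)² = -(-4)*100 = -1*(-400) = 400)
j(D) = 0 (j(D) = -3*0 = 0)
j(N) + A(-213, L) = 0 + 400 = 400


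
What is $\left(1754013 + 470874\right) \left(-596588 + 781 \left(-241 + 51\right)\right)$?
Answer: $-1657491867486$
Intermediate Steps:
$\left(1754013 + 470874\right) \left(-596588 + 781 \left(-241 + 51\right)\right) = 2224887 \left(-596588 + 781 \left(-190\right)\right) = 2224887 \left(-596588 - 148390\right) = 2224887 \left(-744978\right) = -1657491867486$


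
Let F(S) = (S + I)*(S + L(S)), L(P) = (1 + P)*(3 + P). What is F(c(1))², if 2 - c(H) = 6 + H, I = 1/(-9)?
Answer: 2116/9 ≈ 235.11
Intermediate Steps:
I = -⅑ ≈ -0.11111
c(H) = -4 - H (c(H) = 2 - (6 + H) = 2 + (-6 - H) = -4 - H)
F(S) = (-⅑ + S)*(3 + S² + 5*S) (F(S) = (S - ⅑)*(S + (3 + S² + 4*S)) = (-⅑ + S)*(3 + S² + 5*S))
F(c(1))² = (-⅓ + (-4 - 1*1)³ + 22*(-4 - 1*1)/9 + 44*(-4 - 1*1)²/9)² = (-⅓ + (-4 - 1)³ + 22*(-4 - 1)/9 + 44*(-4 - 1)²/9)² = (-⅓ + (-5)³ + (22/9)*(-5) + (44/9)*(-5)²)² = (-⅓ - 125 - 110/9 + (44/9)*25)² = (-⅓ - 125 - 110/9 + 1100/9)² = (-46/3)² = 2116/9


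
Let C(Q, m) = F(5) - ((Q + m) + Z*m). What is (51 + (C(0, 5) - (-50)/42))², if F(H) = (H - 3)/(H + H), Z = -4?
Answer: 50069776/11025 ≈ 4541.5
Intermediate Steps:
F(H) = (-3 + H)/(2*H) (F(H) = (-3 + H)/((2*H)) = (-3 + H)*(1/(2*H)) = (-3 + H)/(2*H))
C(Q, m) = ⅕ - Q + 3*m (C(Q, m) = (½)*(-3 + 5)/5 - ((Q + m) - 4*m) = (½)*(⅕)*2 - (Q - 3*m) = ⅕ + (-Q + 3*m) = ⅕ - Q + 3*m)
(51 + (C(0, 5) - (-50)/42))² = (51 + ((⅕ - 1*0 + 3*5) - (-50)/42))² = (51 + ((⅕ + 0 + 15) - (-50)/42))² = (51 + (76/5 - 1*(-25/21)))² = (51 + (76/5 + 25/21))² = (51 + 1721/105)² = (7076/105)² = 50069776/11025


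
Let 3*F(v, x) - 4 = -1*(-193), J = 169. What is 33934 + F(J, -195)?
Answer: 101999/3 ≈ 34000.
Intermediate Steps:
F(v, x) = 197/3 (F(v, x) = 4/3 + (-1*(-193))/3 = 4/3 + (⅓)*193 = 4/3 + 193/3 = 197/3)
33934 + F(J, -195) = 33934 + 197/3 = 101999/3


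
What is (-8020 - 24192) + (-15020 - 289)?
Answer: -47521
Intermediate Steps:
(-8020 - 24192) + (-15020 - 289) = -32212 - 15309 = -47521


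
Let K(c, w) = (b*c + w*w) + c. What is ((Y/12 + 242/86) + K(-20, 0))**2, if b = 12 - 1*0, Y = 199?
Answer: 15413470801/266256 ≈ 57890.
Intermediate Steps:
b = 12 (b = 12 + 0 = 12)
K(c, w) = w**2 + 13*c (K(c, w) = (12*c + w*w) + c = (12*c + w**2) + c = (w**2 + 12*c) + c = w**2 + 13*c)
((Y/12 + 242/86) + K(-20, 0))**2 = ((199/12 + 242/86) + (0**2 + 13*(-20)))**2 = ((199*(1/12) + 242*(1/86)) + (0 - 260))**2 = ((199/12 + 121/43) - 260)**2 = (10009/516 - 260)**2 = (-124151/516)**2 = 15413470801/266256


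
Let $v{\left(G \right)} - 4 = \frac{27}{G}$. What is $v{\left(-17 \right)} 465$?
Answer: $\frac{19065}{17} \approx 1121.5$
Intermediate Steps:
$v{\left(G \right)} = 4 + \frac{27}{G}$
$v{\left(-17 \right)} 465 = \left(4 + \frac{27}{-17}\right) 465 = \left(4 + 27 \left(- \frac{1}{17}\right)\right) 465 = \left(4 - \frac{27}{17}\right) 465 = \frac{41}{17} \cdot 465 = \frac{19065}{17}$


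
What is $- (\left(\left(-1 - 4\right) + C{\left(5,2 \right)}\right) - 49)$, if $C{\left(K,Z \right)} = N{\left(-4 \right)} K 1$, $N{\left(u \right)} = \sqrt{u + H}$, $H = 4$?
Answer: $54$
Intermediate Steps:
$N{\left(u \right)} = \sqrt{4 + u}$ ($N{\left(u \right)} = \sqrt{u + 4} = \sqrt{4 + u}$)
$C{\left(K,Z \right)} = 0$ ($C{\left(K,Z \right)} = \sqrt{4 - 4} K 1 = \sqrt{0} K 1 = 0 K 1 = 0 \cdot 1 = 0$)
$- (\left(\left(-1 - 4\right) + C{\left(5,2 \right)}\right) - 49) = - (\left(\left(-1 - 4\right) + 0\right) - 49) = - (\left(-5 + 0\right) - 49) = - (-5 - 49) = \left(-1\right) \left(-54\right) = 54$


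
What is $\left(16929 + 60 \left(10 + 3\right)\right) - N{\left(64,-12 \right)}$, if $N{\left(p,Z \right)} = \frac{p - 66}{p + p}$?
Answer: $\frac{1133377}{64} \approx 17709.0$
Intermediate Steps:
$N{\left(p,Z \right)} = \frac{-66 + p}{2 p}$
$\left(16929 + 60 \left(10 + 3\right)\right) - N{\left(64,-12 \right)} = \left(16929 + 60 \left(10 + 3\right)\right) - \frac{-66 + 64}{2 \cdot 64} = \left(16929 + 60 \cdot 13\right) - \frac{1}{2} \cdot \frac{1}{64} \left(-2\right) = \left(16929 + 780\right) - - \frac{1}{64} = 17709 + \frac{1}{64} = \frac{1133377}{64}$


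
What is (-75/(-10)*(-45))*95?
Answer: -64125/2 ≈ -32063.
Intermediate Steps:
(-75/(-10)*(-45))*95 = (-75*(-1/10)*(-45))*95 = ((15/2)*(-45))*95 = -675/2*95 = -64125/2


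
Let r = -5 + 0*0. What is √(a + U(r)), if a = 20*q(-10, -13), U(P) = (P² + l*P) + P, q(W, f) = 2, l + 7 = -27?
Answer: √230 ≈ 15.166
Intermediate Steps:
l = -34 (l = -7 - 27 = -34)
r = -5 (r = -5 + 0 = -5)
U(P) = P² - 33*P (U(P) = (P² - 34*P) + P = P² - 33*P)
a = 40 (a = 20*2 = 40)
√(a + U(r)) = √(40 - 5*(-33 - 5)) = √(40 - 5*(-38)) = √(40 + 190) = √230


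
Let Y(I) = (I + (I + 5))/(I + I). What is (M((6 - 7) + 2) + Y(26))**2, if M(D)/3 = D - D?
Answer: 3249/2704 ≈ 1.2016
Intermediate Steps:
M(D) = 0 (M(D) = 3*(D - D) = 3*0 = 0)
Y(I) = (5 + 2*I)/(2*I) (Y(I) = (I + (5 + I))/((2*I)) = (5 + 2*I)*(1/(2*I)) = (5 + 2*I)/(2*I))
(M((6 - 7) + 2) + Y(26))**2 = (0 + (5/2 + 26)/26)**2 = (0 + (1/26)*(57/2))**2 = (0 + 57/52)**2 = (57/52)**2 = 3249/2704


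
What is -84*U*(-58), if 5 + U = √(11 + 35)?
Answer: -24360 + 4872*√46 ≈ 8683.5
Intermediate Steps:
U = -5 + √46 (U = -5 + √(11 + 35) = -5 + √46 ≈ 1.7823)
-84*U*(-58) = -84*(-5 + √46)*(-58) = (420 - 84*√46)*(-58) = -24360 + 4872*√46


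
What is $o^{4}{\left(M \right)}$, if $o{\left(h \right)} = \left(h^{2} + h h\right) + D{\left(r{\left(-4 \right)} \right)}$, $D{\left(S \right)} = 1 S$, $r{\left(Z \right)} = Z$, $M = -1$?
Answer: $16$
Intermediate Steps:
$D{\left(S \right)} = S$
$o{\left(h \right)} = -4 + 2 h^{2}$ ($o{\left(h \right)} = \left(h^{2} + h h\right) - 4 = \left(h^{2} + h^{2}\right) - 4 = 2 h^{2} - 4 = -4 + 2 h^{2}$)
$o^{4}{\left(M \right)} = \left(-4 + 2 \left(-1\right)^{2}\right)^{4} = \left(-4 + 2 \cdot 1\right)^{4} = \left(-4 + 2\right)^{4} = \left(-2\right)^{4} = 16$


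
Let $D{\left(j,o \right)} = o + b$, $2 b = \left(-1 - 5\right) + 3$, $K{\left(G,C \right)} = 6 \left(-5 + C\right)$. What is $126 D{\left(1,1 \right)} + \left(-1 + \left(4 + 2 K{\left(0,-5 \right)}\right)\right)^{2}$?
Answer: $13626$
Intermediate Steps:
$K{\left(G,C \right)} = -30 + 6 C$
$b = - \frac{3}{2}$ ($b = \frac{\left(-1 - 5\right) + 3}{2} = \frac{-6 + 3}{2} = \frac{1}{2} \left(-3\right) = - \frac{3}{2} \approx -1.5$)
$D{\left(j,o \right)} = - \frac{3}{2} + o$ ($D{\left(j,o \right)} = o - \frac{3}{2} = - \frac{3}{2} + o$)
$126 D{\left(1,1 \right)} + \left(-1 + \left(4 + 2 K{\left(0,-5 \right)}\right)\right)^{2} = 126 \left(- \frac{3}{2} + 1\right) + \left(-1 + \left(4 + 2 \left(-30 + 6 \left(-5\right)\right)\right)\right)^{2} = 126 \left(- \frac{1}{2}\right) + \left(-1 + \left(4 + 2 \left(-30 - 30\right)\right)\right)^{2} = -63 + \left(-1 + \left(4 + 2 \left(-60\right)\right)\right)^{2} = -63 + \left(-1 + \left(4 - 120\right)\right)^{2} = -63 + \left(-1 - 116\right)^{2} = -63 + \left(-117\right)^{2} = -63 + 13689 = 13626$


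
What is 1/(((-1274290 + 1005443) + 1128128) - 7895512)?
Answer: -1/7036231 ≈ -1.4212e-7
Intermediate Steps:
1/(((-1274290 + 1005443) + 1128128) - 7895512) = 1/((-268847 + 1128128) - 7895512) = 1/(859281 - 7895512) = 1/(-7036231) = -1/7036231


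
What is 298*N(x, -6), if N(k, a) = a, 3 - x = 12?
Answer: -1788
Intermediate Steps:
x = -9 (x = 3 - 1*12 = 3 - 12 = -9)
298*N(x, -6) = 298*(-6) = -1788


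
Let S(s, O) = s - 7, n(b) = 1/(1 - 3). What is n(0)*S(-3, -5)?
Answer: 5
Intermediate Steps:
n(b) = -1/2 (n(b) = 1/(-2) = -1/2)
S(s, O) = -7 + s
n(0)*S(-3, -5) = -(-7 - 3)/2 = -1/2*(-10) = 5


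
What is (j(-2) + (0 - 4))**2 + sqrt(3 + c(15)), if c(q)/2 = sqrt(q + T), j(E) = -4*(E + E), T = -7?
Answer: 144 + sqrt(3 + 4*sqrt(2)) ≈ 146.94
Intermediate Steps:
j(E) = -8*E
c(q) = 2*sqrt(-7 + q) (c(q) = 2*sqrt(q - 7) = 2*sqrt(-7 + q))
(j(-2) + (0 - 4))**2 + sqrt(3 + c(15)) = (-8*(-2) + (0 - 4))**2 + sqrt(3 + 2*sqrt(-7 + 15)) = (16 - 4)**2 + sqrt(3 + 2*sqrt(8)) = 12**2 + sqrt(3 + 2*(2*sqrt(2))) = 144 + sqrt(3 + 4*sqrt(2))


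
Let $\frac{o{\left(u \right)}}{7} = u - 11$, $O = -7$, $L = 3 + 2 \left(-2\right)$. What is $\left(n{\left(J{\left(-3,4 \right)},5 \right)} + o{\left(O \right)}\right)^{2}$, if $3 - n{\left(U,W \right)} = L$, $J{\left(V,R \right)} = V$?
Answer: $14884$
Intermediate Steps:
$L = -1$ ($L = 3 - 4 = -1$)
$n{\left(U,W \right)} = 4$ ($n{\left(U,W \right)} = 3 - -1 = 3 + 1 = 4$)
$o{\left(u \right)} = -77 + 7 u$ ($o{\left(u \right)} = 7 \left(u - 11\right) = 7 \left(-11 + u\right) = -77 + 7 u$)
$\left(n{\left(J{\left(-3,4 \right)},5 \right)} + o{\left(O \right)}\right)^{2} = \left(4 + \left(-77 + 7 \left(-7\right)\right)\right)^{2} = \left(4 - 126\right)^{2} = \left(-122\right)^{2} = 14884$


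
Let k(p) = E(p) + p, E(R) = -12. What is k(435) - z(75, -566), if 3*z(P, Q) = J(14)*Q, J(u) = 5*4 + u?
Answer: 20513/3 ≈ 6837.7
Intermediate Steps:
J(u) = 20 + u
z(P, Q) = 34*Q/3 (z(P, Q) = ((20 + 14)*Q)/3 = (34*Q)/3 = 34*Q/3)
k(p) = -12 + p
k(435) - z(75, -566) = (-12 + 435) - 34*(-566)/3 = 423 - 1*(-19244/3) = 423 + 19244/3 = 20513/3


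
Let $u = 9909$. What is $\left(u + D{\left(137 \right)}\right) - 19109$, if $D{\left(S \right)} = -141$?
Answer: $-9341$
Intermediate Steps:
$\left(u + D{\left(137 \right)}\right) - 19109 = \left(9909 - 141\right) - 19109 = 9768 - 19109 = -9341$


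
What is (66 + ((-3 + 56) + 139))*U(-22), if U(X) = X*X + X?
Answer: 119196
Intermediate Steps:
U(X) = X + X² (U(X) = X² + X = X + X²)
(66 + ((-3 + 56) + 139))*U(-22) = (66 + ((-3 + 56) + 139))*(-22*(1 - 22)) = (66 + (53 + 139))*(-22*(-21)) = (66 + 192)*462 = 258*462 = 119196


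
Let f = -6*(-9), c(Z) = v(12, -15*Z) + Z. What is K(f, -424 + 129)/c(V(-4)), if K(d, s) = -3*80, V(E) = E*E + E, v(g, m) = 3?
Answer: -16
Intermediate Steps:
V(E) = E + E² (V(E) = E² + E = E + E²)
c(Z) = 3 + Z
f = 54
K(d, s) = -240
K(f, -424 + 129)/c(V(-4)) = -240/(3 - 4*(1 - 4)) = -240/(3 - 4*(-3)) = -240/(3 + 12) = -240/15 = -240*1/15 = -16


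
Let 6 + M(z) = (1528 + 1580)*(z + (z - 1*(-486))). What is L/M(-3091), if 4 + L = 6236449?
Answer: -2078815/5901058 ≈ -0.35228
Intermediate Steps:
M(z) = 1510482 + 6216*z (M(z) = -6 + (1528 + 1580)*(z + (z - 1*(-486))) = -6 + 3108*(z + (z + 486)) = -6 + 3108*(z + (486 + z)) = -6 + 3108*(486 + 2*z) = -6 + (1510488 + 6216*z) = 1510482 + 6216*z)
L = 6236445 (L = -4 + 6236449 = 6236445)
L/M(-3091) = 6236445/(1510482 + 6216*(-3091)) = 6236445/(1510482 - 19213656) = 6236445/(-17703174) = 6236445*(-1/17703174) = -2078815/5901058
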